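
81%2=1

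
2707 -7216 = - 4509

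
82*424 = 34768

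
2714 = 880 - -1834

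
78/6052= 39/3026 = 0.01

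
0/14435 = 0 = 0.00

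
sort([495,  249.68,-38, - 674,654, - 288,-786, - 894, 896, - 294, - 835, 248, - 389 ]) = [-894, - 835,-786, - 674,-389,-294, - 288, - 38, 248,249.68, 495, 654, 896]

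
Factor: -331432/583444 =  - 2^1*17^1*2437^1*145861^(  -  1)= - 82858/145861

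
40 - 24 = 16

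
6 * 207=1242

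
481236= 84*5729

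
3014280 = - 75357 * (- 40)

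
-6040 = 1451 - 7491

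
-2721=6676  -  9397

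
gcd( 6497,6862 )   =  73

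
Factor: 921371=11^1*83761^1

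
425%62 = 53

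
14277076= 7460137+6816939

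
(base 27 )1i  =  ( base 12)39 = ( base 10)45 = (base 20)25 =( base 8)55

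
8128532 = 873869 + 7254663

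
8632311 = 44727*193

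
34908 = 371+34537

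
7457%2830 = 1797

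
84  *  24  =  2016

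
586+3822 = 4408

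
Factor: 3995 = 5^1 * 17^1*47^1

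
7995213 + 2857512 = 10852725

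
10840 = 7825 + 3015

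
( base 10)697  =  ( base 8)1271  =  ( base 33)L4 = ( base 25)12M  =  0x2b9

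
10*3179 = 31790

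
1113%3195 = 1113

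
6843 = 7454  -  611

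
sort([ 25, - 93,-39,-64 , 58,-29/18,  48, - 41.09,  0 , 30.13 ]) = [-93,-64,-41.09,-39, - 29/18, 0,  25,30.13,48 , 58] 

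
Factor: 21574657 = 13^1 * 53^1*173^1 * 181^1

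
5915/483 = 12 + 17/69 =12.25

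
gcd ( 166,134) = 2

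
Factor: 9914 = 2^1*4957^1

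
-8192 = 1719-9911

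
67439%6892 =5411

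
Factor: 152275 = 5^2 *6091^1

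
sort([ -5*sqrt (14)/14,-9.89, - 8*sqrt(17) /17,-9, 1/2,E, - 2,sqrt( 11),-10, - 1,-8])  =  [ - 10, - 9.89, - 9,-8,-2,-8*sqrt( 17)/17,-5*sqrt( 14 )/14, - 1,1/2 , E , sqrt( 11 )]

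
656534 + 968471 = 1625005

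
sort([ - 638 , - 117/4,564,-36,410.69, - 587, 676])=[ - 638,-587, - 36, - 117/4 , 410.69 , 564, 676 ] 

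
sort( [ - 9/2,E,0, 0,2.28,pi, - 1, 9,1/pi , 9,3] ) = [ - 9/2, - 1,0,0, 1/pi, 2.28,  E,3,pi,9, 9 ] 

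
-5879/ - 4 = 5879/4 = 1469.75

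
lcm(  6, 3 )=6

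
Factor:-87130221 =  - 3^1*29043407^1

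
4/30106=2/15053 = 0.00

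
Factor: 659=659^1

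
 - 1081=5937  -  7018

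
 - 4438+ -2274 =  - 6712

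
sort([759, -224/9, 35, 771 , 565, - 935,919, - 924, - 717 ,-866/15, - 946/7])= [-935, - 924, - 717, - 946/7, - 866/15,  -  224/9,  35, 565,759, 771 , 919 ] 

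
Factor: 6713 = 7^2 * 137^1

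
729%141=24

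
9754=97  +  9657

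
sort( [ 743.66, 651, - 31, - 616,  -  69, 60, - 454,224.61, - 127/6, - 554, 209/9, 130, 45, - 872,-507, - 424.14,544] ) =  [  -  872, - 616, - 554, - 507, - 454, - 424.14, - 69,  -  31, -127/6, 209/9,45 , 60, 130,224.61, 544,651,743.66]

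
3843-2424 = 1419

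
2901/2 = 2901/2 = 1450.50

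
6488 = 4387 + 2101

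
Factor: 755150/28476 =377575/14238 = 2^(  -  1)*3^(-2) * 5^2 * 7^ ( - 1 ) * 11^1 * 113^( - 1)*  1373^1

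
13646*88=1200848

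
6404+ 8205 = 14609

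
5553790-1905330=3648460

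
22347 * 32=715104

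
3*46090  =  138270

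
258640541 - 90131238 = 168509303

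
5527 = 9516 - 3989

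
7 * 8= 56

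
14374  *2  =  28748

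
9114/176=51+69/88 = 51.78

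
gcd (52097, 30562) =59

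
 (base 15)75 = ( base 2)1101110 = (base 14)7c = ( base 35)35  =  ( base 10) 110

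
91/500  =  91/500  =  0.18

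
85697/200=428+97/200 = 428.49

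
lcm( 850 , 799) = 39950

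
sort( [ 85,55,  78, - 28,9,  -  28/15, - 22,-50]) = [ - 50, - 28, - 22 , - 28/15,9,55, 78, 85]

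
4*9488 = 37952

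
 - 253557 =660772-914329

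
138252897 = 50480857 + 87772040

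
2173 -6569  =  -4396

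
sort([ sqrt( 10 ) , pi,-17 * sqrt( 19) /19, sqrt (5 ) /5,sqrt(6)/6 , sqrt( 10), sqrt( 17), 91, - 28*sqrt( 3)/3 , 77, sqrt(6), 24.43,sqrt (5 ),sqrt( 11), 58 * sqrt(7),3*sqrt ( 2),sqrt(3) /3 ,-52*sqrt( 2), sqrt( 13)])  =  [ - 52*sqrt (2 ), - 28 * sqrt(3) /3, - 17 * sqrt(19 ) /19,  sqrt(6 ) /6,sqrt (5 ) /5,sqrt(3 ) /3 , sqrt (5),sqrt(6) , pi,sqrt( 10), sqrt(10),sqrt(11), sqrt(13),sqrt( 17 ),  3*sqrt( 2),24.43, 77,91,58*sqrt( 7)]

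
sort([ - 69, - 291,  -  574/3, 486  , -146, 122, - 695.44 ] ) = [-695.44,-291, - 574/3,-146, - 69, 122,486]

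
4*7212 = 28848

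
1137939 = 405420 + 732519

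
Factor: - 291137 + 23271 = - 2^1* 67^1* 1999^1 = - 267866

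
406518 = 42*9679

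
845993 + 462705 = 1308698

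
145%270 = 145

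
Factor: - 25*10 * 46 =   -  2^2*5^3* 23^1= - 11500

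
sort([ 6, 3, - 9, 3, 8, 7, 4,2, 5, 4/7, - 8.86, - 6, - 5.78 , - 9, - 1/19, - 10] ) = [ - 10, - 9, - 9, - 8.86, - 6, - 5.78, - 1/19,4/7, 2,  3, 3,4, 5,6, 7  ,  8 ]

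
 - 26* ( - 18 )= 468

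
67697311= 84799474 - 17102163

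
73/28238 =73/28238 = 0.00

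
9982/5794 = 1+2094/2897 = 1.72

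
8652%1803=1440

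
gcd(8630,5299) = 1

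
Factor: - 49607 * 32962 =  - 1635145934 = - 2^1*113^1*439^1*16481^1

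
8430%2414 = 1188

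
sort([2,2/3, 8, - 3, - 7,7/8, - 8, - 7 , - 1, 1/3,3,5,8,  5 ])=[- 8,- 7, - 7,  -  3 , - 1, 1/3,2/3,  7/8 , 2,3,5,5,8,8] 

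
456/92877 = 152/30959 = 0.00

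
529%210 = 109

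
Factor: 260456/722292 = 65114/180573 = 2^1*3^( - 1 )*7^1 * 23^( -1 ) * 2617^ ( - 1)*4651^1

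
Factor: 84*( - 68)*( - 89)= 508368 = 2^4*3^1*7^1*17^1 * 89^1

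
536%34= 26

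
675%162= 27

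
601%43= 42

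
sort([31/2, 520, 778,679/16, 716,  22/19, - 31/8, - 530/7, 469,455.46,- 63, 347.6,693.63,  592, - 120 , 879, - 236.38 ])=[ - 236.38,-120, - 530/7  , - 63, - 31/8, 22/19,31/2,679/16,347.6,455.46,  469 , 520,592, 693.63, 716,778 , 879]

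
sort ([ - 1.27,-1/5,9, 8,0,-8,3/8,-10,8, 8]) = [ -10, - 8,-1.27, - 1/5, 0, 3/8,8,  8,8 , 9] 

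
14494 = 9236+5258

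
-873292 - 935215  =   - 1808507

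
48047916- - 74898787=122946703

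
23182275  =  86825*267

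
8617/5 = 8617/5 = 1723.40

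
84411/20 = 4220 + 11/20= 4220.55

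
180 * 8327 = 1498860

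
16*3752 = 60032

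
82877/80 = 82877/80 = 1035.96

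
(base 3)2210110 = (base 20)51H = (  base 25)36c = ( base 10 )2037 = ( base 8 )3765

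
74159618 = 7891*9398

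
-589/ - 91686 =589/91686= 0.01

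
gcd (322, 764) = 2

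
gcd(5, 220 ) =5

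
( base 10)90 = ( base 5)330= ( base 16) 5A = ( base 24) 3i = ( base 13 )6c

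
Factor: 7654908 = 2^2*3^1*637909^1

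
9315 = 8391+924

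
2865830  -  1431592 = 1434238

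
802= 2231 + -1429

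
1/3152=1/3152= 0.00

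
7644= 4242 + 3402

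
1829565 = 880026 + 949539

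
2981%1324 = 333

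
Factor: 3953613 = 3^1*907^1*1453^1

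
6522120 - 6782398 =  - 260278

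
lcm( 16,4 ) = 16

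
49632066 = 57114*869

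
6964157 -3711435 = 3252722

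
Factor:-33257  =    -  7^1*4751^1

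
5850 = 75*78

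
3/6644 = 3/6644=0.00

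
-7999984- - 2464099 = -5535885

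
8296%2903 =2490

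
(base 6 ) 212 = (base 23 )3B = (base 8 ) 120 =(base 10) 80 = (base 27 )2q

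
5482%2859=2623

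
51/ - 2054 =-1 + 2003/2054  =  - 0.02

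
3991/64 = 62 +23/64 = 62.36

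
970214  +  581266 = 1551480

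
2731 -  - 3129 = 5860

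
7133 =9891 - 2758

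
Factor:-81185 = -5^1*13^1*1249^1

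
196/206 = 98/103 = 0.95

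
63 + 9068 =9131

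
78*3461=269958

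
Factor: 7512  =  2^3*3^1 *313^1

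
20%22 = 20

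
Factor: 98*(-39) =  - 2^1*3^1*7^2 * 13^1 =- 3822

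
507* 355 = 179985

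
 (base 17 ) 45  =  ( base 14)53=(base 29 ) 2F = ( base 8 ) 111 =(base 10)73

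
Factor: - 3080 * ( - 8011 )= 2^3*5^1*7^1*11^1 * 8011^1  =  24673880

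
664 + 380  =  1044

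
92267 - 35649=56618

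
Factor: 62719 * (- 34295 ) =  - 2150948105 = -  5^1*19^4*3301^1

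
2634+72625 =75259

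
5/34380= 1/6876 = 0.00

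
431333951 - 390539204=40794747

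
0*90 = 0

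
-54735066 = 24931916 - 79666982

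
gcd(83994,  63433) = 1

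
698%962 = 698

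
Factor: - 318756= -2^2*3^1 * 101^1*263^1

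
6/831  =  2/277  =  0.01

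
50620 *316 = 15995920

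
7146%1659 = 510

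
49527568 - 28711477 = 20816091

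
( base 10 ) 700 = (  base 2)1010111100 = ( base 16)2BC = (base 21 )1c7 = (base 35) K0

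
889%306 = 277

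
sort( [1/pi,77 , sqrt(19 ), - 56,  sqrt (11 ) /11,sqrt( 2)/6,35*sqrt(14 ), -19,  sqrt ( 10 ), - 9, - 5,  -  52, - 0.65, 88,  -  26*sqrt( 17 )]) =[-26*sqrt ( 17), - 56, - 52 , - 19,- 9,-5 , - 0.65,sqrt ( 2 )/6,sqrt( 11)/11, 1/pi,  sqrt( 10 ),sqrt(19),77, 88, 35 * sqrt ( 14 ) ] 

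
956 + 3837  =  4793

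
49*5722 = 280378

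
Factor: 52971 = 3^1*17657^1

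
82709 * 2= 165418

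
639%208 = 15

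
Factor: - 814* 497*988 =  - 2^3*7^1*11^1*13^1*19^1*37^1*71^1= - 399703304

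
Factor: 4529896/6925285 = 2^3 * 5^( - 1 )*7^1*23^1*3517^1*1385057^(-1) 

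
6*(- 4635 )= - 27810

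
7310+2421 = 9731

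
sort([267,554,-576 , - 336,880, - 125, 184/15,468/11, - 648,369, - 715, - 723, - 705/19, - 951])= [  -  951, - 723, - 715 ,-648, - 576, - 336  , -125, - 705/19,184/15, 468/11, 267,369, 554,880] 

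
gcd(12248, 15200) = 8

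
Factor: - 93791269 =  - 11^1*13^1 *655883^1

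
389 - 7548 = - 7159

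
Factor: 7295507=373^1*19559^1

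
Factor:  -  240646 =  - 2^1* 7^1*17189^1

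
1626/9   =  180 + 2/3 = 180.67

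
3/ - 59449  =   - 1  +  59446/59449 = - 0.00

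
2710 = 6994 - 4284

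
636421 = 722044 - 85623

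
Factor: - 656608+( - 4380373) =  - 17^2 * 29^1 * 601^1 = - 5036981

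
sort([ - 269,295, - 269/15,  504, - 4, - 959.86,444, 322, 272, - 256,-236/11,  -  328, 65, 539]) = [ - 959.86, - 328,  -  269, - 256, - 236/11,-269/15,-4 , 65, 272,295,322, 444, 504, 539 ] 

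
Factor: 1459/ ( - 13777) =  - 23^(  -  1)*599^(- 1 ) * 1459^1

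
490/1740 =49/174=0.28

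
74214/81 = 8246/9 =916.22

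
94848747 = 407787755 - 312939008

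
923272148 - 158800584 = 764471564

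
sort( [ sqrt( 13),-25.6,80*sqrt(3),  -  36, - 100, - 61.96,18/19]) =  [ - 100,  -  61.96, -36,-25.6,18/19, sqrt(13),  80*sqrt( 3)] 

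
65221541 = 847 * 77003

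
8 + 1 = 9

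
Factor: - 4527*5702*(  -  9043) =2^1*3^2*503^1*2851^1*9043^1 = 233426543022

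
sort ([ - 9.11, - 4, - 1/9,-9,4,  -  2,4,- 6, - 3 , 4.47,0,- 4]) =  [ - 9.11, - 9, - 6 , - 4, - 4 , - 3, - 2, - 1/9,0,4, 4, 4.47]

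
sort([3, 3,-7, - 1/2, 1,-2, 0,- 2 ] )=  [-7, - 2 ,-2, - 1/2, 0,  1, 3, 3] 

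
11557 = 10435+1122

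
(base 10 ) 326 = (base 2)101000110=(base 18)102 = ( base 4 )11012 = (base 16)146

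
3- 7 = -4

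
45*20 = 900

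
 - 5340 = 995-6335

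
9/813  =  3/271=0.01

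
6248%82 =16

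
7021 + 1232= 8253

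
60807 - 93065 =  - 32258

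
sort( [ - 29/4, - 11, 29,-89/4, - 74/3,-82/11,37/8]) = [ - 74/3,-89/4, - 11,- 82/11, - 29/4, 37/8, 29 ]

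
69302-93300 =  - 23998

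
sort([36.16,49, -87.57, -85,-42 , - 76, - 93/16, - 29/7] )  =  [ - 87.57, -85,-76, - 42,-93/16, - 29/7,36.16,49 ] 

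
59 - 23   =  36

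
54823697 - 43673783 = 11149914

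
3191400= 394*8100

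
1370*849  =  1163130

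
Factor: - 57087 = - 3^2*6343^1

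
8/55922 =4/27961 = 0.00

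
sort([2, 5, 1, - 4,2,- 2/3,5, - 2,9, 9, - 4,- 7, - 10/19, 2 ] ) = [ - 7, - 4,-4, - 2, - 2/3, - 10/19, 1, 2, 2,  2, 5,5 , 9, 9 ]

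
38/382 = 19/191 = 0.10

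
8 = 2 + 6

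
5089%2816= 2273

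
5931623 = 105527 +5826096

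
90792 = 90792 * 1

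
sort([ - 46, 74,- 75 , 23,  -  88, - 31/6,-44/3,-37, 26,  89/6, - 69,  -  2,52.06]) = [ - 88, - 75,-69,  -  46,  -  37, - 44/3,-31/6, - 2, 89/6,23,  26, 52.06, 74 ]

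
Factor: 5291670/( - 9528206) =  - 3^1*5^1*176389^1 * 4764103^( - 1)=- 2645835/4764103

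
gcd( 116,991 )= 1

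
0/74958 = 0 = 0.00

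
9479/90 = 9479/90 = 105.32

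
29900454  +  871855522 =901755976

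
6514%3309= 3205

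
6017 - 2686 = 3331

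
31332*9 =281988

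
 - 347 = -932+585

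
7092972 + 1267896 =8360868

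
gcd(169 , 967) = 1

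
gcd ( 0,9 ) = 9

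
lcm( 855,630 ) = 11970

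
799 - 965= - 166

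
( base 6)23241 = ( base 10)3337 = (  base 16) D09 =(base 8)6411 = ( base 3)11120121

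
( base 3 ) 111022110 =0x25E9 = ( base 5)302310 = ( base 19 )17gf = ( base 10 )9705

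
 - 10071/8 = - 1259 + 1/8 = -  1258.88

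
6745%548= 169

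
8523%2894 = 2735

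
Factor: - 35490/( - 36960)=2^( - 4)*11^( - 1) *13^2 = 169/176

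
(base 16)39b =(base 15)418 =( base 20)263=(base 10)923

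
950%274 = 128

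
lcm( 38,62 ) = 1178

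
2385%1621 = 764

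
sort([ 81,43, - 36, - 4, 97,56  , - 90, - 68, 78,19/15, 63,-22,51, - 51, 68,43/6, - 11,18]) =[ - 90, - 68,  -  51,  -  36, - 22, - 11, - 4,19/15, 43/6, 18 , 43,51, 56,63, 68,78,  81,97]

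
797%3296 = 797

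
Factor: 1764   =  2^2*3^2*7^2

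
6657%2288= 2081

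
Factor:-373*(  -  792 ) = 295416 = 2^3*3^2 * 11^1*373^1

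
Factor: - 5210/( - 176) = 2^( - 3)*5^1*11^( - 1) *521^1 = 2605/88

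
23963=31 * 773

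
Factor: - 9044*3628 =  - 2^4*7^1 * 17^1*19^1*907^1 = - 32811632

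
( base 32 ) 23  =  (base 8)103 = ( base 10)67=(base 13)52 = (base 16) 43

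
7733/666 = 11  +  11/18 = 11.61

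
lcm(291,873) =873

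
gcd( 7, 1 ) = 1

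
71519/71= 71519/71 = 1007.31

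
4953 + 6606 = 11559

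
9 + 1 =10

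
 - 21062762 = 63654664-84717426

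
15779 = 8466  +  7313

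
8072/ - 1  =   - 8072/1 = -8072.00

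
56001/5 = 56001/5 = 11200.20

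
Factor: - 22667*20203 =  - 457941401 = -  19^1* 89^1*227^1*1193^1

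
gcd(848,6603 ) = 1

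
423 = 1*423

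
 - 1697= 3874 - 5571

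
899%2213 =899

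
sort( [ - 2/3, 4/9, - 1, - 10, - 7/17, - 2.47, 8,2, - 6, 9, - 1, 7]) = [ - 10, - 6, - 2.47, - 1,  -  1, - 2/3 ,-7/17,4/9,2 , 7, 8,9 ]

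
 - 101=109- 210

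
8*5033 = 40264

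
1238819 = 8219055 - 6980236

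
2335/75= 31+2/15 = 31.13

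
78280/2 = 39140=39140.00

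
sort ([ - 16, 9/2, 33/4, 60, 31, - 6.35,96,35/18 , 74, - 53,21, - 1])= [ - 53, - 16 , - 6.35,- 1, 35/18,  9/2,  33/4,21,31,60,  74 , 96 ]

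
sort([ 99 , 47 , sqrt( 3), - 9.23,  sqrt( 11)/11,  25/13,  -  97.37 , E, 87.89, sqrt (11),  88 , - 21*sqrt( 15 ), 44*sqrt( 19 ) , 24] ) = [ - 97.37, - 21*sqrt (15 ), - 9.23, sqrt( 11)/11, sqrt( 3), 25/13,E,  sqrt ( 11) , 24, 47, 87.89, 88, 99 , 44*sqrt(19 )]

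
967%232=39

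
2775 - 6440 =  - 3665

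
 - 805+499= - 306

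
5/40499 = 5/40499 = 0.00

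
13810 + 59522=73332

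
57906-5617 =52289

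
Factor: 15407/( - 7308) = -2^( - 2)*3^ ( - 2 ) * 29^ ( - 1)*31^1 * 71^1 = -2201/1044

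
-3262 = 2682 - 5944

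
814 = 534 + 280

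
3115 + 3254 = 6369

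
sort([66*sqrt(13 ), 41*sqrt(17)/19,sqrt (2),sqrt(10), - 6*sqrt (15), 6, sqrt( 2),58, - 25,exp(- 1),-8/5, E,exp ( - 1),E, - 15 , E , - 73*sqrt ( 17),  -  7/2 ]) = [ - 73*sqrt(17), - 25, - 6*sqrt( 15), - 15, - 7/2,-8/5,exp ( - 1), exp( - 1), sqrt(2 ), sqrt (2), E  ,  E, E, sqrt(10), 6, 41*sqrt( 17)/19, 58, 66 * sqrt(13 )] 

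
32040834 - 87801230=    - 55760396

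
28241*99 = 2795859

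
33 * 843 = 27819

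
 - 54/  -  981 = 6/109 = 0.06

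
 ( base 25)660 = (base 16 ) f3c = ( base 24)6ic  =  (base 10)3900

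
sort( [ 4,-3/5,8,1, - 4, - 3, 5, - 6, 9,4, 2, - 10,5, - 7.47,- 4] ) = [ - 10,- 7.47, - 6, - 4, - 4, - 3,  -  3/5, 1,2, 4 , 4,5,5,  8,9 ] 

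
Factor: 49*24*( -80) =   -  94080 = - 2^7*3^1*5^1*7^2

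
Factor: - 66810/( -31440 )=17/8 = 2^( - 3 )*17^1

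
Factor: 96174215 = 5^1*73^1*263491^1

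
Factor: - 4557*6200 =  - 2^3*3^1 * 5^2 * 7^2*31^2 = -  28253400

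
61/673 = 61/673 = 0.09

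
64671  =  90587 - 25916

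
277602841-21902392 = 255700449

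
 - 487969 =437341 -925310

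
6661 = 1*6661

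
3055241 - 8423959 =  - 5368718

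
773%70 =3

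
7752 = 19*408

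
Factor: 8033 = 29^1 * 277^1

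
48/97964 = 12/24491 = 0.00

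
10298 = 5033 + 5265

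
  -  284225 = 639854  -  924079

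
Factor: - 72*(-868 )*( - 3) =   -  2^5*3^3 * 7^1*31^1  =  - 187488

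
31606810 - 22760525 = 8846285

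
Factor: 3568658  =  2^1*31^1*57559^1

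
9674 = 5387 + 4287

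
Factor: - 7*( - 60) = 2^2*3^1*5^1*7^1 = 420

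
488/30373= 488/30373 = 0.02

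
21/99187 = 21/99187 = 0.00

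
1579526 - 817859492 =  - 816279966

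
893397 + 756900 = 1650297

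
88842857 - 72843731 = 15999126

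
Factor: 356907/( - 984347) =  - 3^1*7^( - 1 ) * 13^( - 1 ) * 29^(  -  1)*271^1* 373^( - 1 )*439^1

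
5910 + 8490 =14400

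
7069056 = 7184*984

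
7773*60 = 466380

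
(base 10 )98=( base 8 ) 142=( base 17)5d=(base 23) 46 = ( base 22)4a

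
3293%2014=1279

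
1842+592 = 2434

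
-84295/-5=16859/1  =  16859.00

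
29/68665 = 29/68665  =  0.00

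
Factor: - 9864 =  - 2^3*3^2*137^1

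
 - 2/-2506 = 1/1253 = 0.00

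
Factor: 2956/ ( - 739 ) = -2^2=-  4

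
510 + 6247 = 6757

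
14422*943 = 13599946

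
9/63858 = 3/21286=0.00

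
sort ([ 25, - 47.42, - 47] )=[ - 47.42,-47,25 ] 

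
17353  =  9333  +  8020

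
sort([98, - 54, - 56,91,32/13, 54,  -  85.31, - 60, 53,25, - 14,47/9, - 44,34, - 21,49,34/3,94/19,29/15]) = [ - 85.31,-60, - 56,-54, - 44, - 21,-14 , 29/15, 32/13,94/19 , 47/9,34/3 , 25,34,49,53,54 , 91,98] 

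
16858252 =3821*4412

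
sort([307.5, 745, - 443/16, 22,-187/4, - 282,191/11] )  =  [ - 282,-187/4, - 443/16,191/11,22,307.5, 745]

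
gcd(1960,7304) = 8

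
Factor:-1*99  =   - 99=-3^2*11^1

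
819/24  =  34+ 1/8 = 34.12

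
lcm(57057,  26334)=342342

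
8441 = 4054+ 4387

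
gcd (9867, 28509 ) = 39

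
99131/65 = 99131/65 =1525.09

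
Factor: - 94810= - 2^1*5^1*19^1*499^1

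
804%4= 0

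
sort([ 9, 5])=[5, 9 ] 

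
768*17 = 13056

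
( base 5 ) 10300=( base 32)LS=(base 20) 1f0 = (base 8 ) 1274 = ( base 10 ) 700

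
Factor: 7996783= 17^1*470399^1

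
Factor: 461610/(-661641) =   -  2^1*3^1*5^1*43^( - 1)=- 30/43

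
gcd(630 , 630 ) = 630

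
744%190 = 174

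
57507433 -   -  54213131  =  111720564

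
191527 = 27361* 7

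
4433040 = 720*6157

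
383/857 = 383/857 = 0.45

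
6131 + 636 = 6767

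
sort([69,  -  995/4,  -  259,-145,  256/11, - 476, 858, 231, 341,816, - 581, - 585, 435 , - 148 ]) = [-585, - 581,-476,  -  259,-995/4,- 148, - 145,256/11 , 69,  231, 341,  435, 816,858]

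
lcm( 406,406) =406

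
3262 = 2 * 1631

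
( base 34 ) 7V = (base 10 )269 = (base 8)415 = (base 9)328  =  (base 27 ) 9Q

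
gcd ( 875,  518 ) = 7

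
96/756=8/63 = 0.13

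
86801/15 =5786 + 11/15 = 5786.73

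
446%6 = 2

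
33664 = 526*64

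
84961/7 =12137+ 2/7 = 12137.29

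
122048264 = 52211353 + 69836911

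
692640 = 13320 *52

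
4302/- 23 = -4302/23  =  - 187.04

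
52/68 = 13/17 =0.76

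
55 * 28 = 1540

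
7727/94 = 7727/94 = 82.20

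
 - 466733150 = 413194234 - 879927384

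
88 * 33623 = 2958824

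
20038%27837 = 20038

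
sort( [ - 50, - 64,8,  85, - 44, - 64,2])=[ - 64,-64,-50, - 44,2,  8, 85] 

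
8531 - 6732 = 1799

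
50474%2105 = 2059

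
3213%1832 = 1381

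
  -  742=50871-51613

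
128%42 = 2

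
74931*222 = 16634682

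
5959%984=55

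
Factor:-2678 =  - 2^1*13^1*103^1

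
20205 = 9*2245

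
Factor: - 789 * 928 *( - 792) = 579896064 = 2^8*3^3*11^1*29^1*263^1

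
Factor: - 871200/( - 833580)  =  440/421 =2^3*5^1*11^1*421^ ( - 1)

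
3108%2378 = 730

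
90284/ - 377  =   - 240 + 196/377 = - 239.48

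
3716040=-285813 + 4001853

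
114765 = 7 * 16395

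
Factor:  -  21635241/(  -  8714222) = 2^ ( - 1 )*3^1*11^( - 1)*31^1 * 41^(-1 ) * 59^1*3943^1*9661^( - 1 )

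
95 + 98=193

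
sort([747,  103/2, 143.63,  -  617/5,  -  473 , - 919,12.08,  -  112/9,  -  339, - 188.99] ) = [ - 919, - 473, - 339,-188.99, - 617/5,  -  112/9 , 12.08,103/2, 143.63,747] 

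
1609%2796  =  1609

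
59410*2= 118820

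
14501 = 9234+5267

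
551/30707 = 551/30707 =0.02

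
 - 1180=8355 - 9535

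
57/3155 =57/3155 = 0.02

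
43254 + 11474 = 54728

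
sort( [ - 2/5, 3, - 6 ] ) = [ -6, - 2/5, 3]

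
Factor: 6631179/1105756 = 2^( - 2 )*3^1*31^1 * 113^1 *631^1*276439^( - 1 )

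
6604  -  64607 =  - 58003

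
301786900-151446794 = 150340106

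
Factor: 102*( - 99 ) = - 2^1*3^3*11^1*17^1 =-10098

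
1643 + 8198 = 9841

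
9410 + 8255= 17665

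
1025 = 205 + 820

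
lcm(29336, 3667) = 29336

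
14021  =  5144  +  8877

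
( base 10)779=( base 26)13P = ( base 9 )1055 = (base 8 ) 1413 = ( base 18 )275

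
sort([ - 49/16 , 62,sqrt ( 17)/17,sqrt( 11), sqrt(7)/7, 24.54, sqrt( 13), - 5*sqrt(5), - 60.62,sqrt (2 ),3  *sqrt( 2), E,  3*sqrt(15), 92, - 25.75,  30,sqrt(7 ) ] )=[ - 60.62, - 25.75 ,  -  5*sqrt ( 5),  -  49/16,sqrt(17)/17, sqrt( 7 )/7 , sqrt( 2), sqrt (7),E, sqrt( 11) , sqrt(13) , 3*sqrt(2), 3*sqrt( 15), 24.54,30,  62, 92 ] 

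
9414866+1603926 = 11018792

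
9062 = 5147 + 3915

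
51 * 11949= 609399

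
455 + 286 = 741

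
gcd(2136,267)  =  267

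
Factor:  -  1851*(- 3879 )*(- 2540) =-2^2 * 3^3*5^1 * 127^1*431^1*617^1   =  -  18237273660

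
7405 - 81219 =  - 73814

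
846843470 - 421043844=425799626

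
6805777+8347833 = 15153610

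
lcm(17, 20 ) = 340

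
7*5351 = 37457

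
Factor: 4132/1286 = 2066/643 = 2^1*643^ ( - 1)*1033^1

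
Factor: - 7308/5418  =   - 2^1*29^1 *43^( - 1 ) = - 58/43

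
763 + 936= 1699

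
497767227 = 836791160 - 339023933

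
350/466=175/233 = 0.75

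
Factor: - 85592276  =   -2^2*7^1 * 11^1 * 277897^1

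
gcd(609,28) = 7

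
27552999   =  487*56577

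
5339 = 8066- 2727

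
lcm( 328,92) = 7544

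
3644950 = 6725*542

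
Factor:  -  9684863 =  - 23^1 * 421081^1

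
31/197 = 31/197=0.16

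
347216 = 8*43402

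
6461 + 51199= 57660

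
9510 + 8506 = 18016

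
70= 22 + 48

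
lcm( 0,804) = 0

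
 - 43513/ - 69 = 43513/69 = 630.62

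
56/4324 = 14/1081 = 0.01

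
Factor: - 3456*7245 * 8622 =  - 2^8* 3^7 * 5^1* 7^1 * 23^1*479^1 =- 215883843840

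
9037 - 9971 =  - 934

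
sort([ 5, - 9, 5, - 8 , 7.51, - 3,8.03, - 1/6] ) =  [ - 9, - 8 , - 3  , - 1/6, 5,5, 7.51,8.03]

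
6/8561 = 6/8561 = 0.00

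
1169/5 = 1169/5 = 233.80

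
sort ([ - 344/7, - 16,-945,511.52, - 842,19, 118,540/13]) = [ - 945, - 842, - 344/7, - 16, 19, 540/13, 118,511.52 ]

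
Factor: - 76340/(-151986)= 2^1*3^(  -  1)*5^1*11^1 * 73^(  -  1) = 110/219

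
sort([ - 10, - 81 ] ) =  [ - 81, - 10]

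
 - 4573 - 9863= - 14436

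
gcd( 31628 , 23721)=7907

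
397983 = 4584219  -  4186236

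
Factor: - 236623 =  - 17^1*31^1*449^1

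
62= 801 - 739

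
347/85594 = 347/85594 = 0.00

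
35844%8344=2468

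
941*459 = 431919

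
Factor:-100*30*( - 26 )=2^4*3^1*5^3*13^1 = 78000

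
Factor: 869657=869657^1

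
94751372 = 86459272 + 8292100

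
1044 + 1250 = 2294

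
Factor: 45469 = 41^1*1109^1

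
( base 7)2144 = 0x2FF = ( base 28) RB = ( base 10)767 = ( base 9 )1042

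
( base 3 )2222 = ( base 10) 80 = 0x50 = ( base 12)68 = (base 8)120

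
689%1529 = 689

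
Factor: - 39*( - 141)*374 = 2^1*3^2 * 11^1*13^1*17^1 * 47^1 = 2056626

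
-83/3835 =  - 1+3752/3835 = -0.02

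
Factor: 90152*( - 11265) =-2^3*3^1*5^1*59^1*191^1*751^1 = - 1015562280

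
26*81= 2106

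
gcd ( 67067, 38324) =9581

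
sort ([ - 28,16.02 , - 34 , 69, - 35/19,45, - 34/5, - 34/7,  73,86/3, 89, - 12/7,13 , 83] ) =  [ - 34,-28, - 34/5, - 34/7, - 35/19, - 12/7 , 13,16.02, 86/3,45,69,73,83 , 89] 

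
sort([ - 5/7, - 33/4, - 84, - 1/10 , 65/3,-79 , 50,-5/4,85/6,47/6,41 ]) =[ - 84, - 79,-33/4,-5/4,-5/7 , - 1/10, 47/6, 85/6,65/3,41, 50]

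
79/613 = 79/613  =  0.13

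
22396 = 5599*4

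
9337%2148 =745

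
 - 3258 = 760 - 4018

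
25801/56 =25801/56= 460.73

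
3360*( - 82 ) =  - 275520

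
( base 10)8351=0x209f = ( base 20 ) 10HB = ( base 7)33230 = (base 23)FI2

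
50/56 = 25/28  =  0.89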